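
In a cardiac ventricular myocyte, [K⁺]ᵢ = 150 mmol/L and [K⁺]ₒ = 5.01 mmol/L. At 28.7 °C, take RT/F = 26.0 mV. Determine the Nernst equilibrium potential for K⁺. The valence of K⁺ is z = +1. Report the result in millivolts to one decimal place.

E = (26.0/z) · ln([K⁺]_out/[K⁺]_in) with z = +1.
= (26.0/1) · ln(5.01/150) = 26.00 · ln(0.0334)
= 26.00 · (-3.3992) = -88.38 mV

-88.4 mV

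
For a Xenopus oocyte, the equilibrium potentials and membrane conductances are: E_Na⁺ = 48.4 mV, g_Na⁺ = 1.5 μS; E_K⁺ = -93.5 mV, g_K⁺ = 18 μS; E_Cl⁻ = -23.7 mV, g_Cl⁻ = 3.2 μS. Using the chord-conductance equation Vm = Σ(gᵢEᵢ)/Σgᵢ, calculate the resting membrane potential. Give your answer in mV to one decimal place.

Σ gᵢEᵢ = 1.5·(48.4) + 18·(-93.5) + 3.2·(-23.7) = -1686.24
Σ gᵢ = 1.5 + 18 + 3.2 = 22.7
Vm = -1686.24 / 22.7 = -74.28 mV

-74.3 mV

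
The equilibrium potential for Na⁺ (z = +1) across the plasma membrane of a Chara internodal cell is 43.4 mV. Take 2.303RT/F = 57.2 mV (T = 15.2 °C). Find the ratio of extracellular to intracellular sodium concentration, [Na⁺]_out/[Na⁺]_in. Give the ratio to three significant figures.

5.74

log₁₀([out]/[in]) = E·z/(57.2) = 43.4 × 1 / 57.2 = 0.7587
[out]/[in] = 10^(0.7587) = 5.738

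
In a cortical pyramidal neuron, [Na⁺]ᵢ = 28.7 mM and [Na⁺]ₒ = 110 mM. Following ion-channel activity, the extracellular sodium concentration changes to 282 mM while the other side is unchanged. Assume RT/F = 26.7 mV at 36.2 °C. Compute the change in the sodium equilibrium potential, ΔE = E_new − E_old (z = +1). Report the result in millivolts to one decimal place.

25.1 mV

E_old = (26.7/1)·ln(110/28.7) = 35.87 mV
E_new = (26.7/1)·ln(282/28.7) = 61.01 mV
ΔE = 61.01 − (35.87) = 25.14 mV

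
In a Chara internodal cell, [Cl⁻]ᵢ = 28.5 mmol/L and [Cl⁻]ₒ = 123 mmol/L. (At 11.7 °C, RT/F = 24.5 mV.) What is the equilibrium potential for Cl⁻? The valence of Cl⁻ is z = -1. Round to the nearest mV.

E = (24.5/z) · ln([Cl⁻]_out/[Cl⁻]_in) with z = -1.
For an anion, dividing by z = -1 reverses the sign.
= (24.5/-1) · ln(123/28.5) = -24.50 · ln(4.316)
= -24.50 · (1.4623) = -35.83 mV

-36 mV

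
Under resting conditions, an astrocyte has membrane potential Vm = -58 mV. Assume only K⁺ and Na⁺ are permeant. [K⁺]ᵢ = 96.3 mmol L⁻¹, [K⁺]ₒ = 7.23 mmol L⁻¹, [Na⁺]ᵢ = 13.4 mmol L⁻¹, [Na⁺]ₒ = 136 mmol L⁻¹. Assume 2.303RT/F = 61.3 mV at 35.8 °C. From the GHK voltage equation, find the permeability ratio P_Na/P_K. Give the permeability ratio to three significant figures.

Let α = P_Na/P_K. GHK: Vm = 61.3·log₁₀[(Kₒ + α·Naₒ)/(Kᵢ + α·Naᵢ)].
10^(Vm/61.3) = 10^(-58.0/61.3) = 0.1132
So 0.1132·(Kᵢ + α·Naᵢ) = Kₒ + α·Naₒ → α = (0.1132·96.3 − 7.23) / (136.0 − 0.1132·13.4)
α = (10.9 − 7.23) / (136.0 − 1.517) = 3.671/134.5 = 0.0273

0.0273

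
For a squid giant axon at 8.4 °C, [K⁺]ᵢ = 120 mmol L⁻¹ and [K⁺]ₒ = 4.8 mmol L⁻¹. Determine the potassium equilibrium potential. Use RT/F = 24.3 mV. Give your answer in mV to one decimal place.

-78.2 mV

E = (24.3/z) · ln([K⁺]_out/[K⁺]_in) with z = +1.
= (24.3/1) · ln(4.8/120) = 24.30 · ln(0.04)
= 24.30 · (-3.2189) = -78.22 mV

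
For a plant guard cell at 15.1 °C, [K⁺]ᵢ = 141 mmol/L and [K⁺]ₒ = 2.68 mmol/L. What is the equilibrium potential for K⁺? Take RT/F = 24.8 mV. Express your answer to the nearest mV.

E = (24.8/z) · ln([K⁺]_out/[K⁺]_in) with z = +1.
= (24.8/1) · ln(2.68/141) = 24.80 · ln(0.01901)
= 24.80 · (-3.9629) = -98.28 mV

-98 mV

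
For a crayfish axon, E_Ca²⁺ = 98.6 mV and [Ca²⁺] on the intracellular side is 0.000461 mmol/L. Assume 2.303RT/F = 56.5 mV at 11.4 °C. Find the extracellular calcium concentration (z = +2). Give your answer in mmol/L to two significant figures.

Nernst: E = (56.5/2) · log₁₀([out]/[in]), so log₁₀([out]/[in]) = 98.6 × 2 / 56.5 = 3.4903.
[out]/[in] = 10^(3.4903) = 3092.
[out] = 3092 × 0.000461 = 1.425 mmol/L.

1.4 mmol/L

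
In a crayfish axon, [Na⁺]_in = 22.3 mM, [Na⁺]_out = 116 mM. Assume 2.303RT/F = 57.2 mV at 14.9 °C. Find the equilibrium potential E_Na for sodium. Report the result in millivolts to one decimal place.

41.0 mV

E = (57.2/z) · log₁₀([Na⁺]_out/[Na⁺]_in) with z = +1.
= (57.2/1) · log₁₀(116/22.3) = 57.20 · log₁₀(5.202)
= 57.20 · (0.7162) = 40.96 mV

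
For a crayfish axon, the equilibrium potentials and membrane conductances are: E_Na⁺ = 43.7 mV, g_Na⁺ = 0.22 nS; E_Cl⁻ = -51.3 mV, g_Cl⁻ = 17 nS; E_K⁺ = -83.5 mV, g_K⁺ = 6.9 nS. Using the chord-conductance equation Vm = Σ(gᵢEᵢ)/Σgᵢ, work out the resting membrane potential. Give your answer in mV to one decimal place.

Σ gᵢEᵢ = 0.22·(43.7) + 17·(-51.3) + 6.9·(-83.5) = -1438.64
Σ gᵢ = 0.22 + 17 + 6.9 = 24.12
Vm = -1438.64 / 24.12 = -59.64 mV

-59.6 mV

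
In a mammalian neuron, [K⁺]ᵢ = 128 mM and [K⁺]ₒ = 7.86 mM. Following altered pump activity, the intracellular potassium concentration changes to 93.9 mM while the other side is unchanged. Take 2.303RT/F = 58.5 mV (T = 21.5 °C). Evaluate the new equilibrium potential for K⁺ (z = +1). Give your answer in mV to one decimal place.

After the shift: [K⁺]_out = 7.86, [K⁺]_in = 93.9 mM.
E_new = (58.5/1)·log₁₀(7.86/93.9) = 58.50 · (-1.0772) = -63.02 mV

-63.0 mV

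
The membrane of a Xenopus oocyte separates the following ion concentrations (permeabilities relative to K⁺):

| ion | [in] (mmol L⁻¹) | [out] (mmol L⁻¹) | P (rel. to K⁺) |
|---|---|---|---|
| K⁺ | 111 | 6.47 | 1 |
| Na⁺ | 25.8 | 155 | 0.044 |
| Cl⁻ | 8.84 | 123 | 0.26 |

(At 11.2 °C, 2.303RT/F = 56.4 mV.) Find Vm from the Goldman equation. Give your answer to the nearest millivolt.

-54 mV

Vm = 56.4 · log₁₀[(Σ P·[cation]ₒ + Σ P·[anion]ᵢ) / (Σ P·[cation]ᵢ + Σ P·[anion]ₒ)]
Numerator = 1×6.47 + 0.044×155 + 0.26×8.84 = 15.59
Denominator = 1×111 + 0.044×25.8 + 0.26×123 = 144.1
Vm = 56.4 · log₁₀(0.10817) = 56.4 × (-0.9659) = -54.48 mV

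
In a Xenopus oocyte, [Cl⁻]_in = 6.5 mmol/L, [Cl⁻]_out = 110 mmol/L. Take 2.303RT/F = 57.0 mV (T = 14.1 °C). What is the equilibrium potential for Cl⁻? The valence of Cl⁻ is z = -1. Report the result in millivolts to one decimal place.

-70.0 mV

E = (57.0/z) · log₁₀([Cl⁻]_out/[Cl⁻]_in) with z = -1.
For an anion, dividing by z = -1 reverses the sign.
= (57.0/-1) · log₁₀(110/6.5) = -57.00 · log₁₀(16.92)
= -57.00 · (1.2285) = -70.02 mV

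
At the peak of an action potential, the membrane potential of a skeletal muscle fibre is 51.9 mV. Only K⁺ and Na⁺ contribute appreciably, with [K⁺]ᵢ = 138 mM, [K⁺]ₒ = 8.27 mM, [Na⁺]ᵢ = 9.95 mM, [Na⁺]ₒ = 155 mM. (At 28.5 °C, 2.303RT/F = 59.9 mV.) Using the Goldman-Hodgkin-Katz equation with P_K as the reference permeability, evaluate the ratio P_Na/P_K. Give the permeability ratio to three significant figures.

Let α = P_Na/P_K. GHK: Vm = 59.9·log₁₀[(Kₒ + α·Naₒ)/(Kᵢ + α·Naᵢ)].
10^(Vm/59.9) = 10^(51.9/59.9) = 7.3527
So 7.3527·(Kᵢ + α·Naᵢ) = Kₒ + α·Naₒ → α = (7.3527·138.0 − 8.27) / (155.0 − 7.3527·9.95)
α = (1015 − 8.27) / (155.0 − 73.16) = 1006/81.84 = 12.3

12.3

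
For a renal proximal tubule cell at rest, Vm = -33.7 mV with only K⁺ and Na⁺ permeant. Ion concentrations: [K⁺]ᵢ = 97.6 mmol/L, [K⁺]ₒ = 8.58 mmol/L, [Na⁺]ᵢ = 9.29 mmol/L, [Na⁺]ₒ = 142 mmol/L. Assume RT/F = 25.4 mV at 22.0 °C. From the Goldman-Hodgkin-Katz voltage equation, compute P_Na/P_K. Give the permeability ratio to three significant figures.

0.124

Let α = P_Na/P_K. GHK: Vm = 25.4·ln[(Kₒ + α·Naₒ)/(Kᵢ + α·Naᵢ)].
e^(Vm/25.4) = e^(-33.7/25.4) = 0.26533
So 0.26533·(Kᵢ + α·Naᵢ) = Kₒ + α·Naₒ → α = (0.26533·97.6 − 8.58) / (142.0 − 0.26533·9.29)
α = (25.9 − 8.58) / (142.0 − 2.465) = 17.32/139.5 = 0.1241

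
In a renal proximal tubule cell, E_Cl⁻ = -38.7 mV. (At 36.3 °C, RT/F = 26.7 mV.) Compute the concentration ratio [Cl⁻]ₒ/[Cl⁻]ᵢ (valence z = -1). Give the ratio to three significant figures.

4.26

ln([out]/[in]) = E·z/(26.7) = -38.7 × -1 / 26.7 = 1.4494
[out]/[in] = e^(1.4494) = 4.261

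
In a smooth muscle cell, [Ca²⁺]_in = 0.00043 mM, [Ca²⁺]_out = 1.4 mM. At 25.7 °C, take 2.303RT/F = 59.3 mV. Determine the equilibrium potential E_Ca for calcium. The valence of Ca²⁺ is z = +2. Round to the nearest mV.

104 mV

E = (59.3/z) · log₁₀([Ca²⁺]_out/[Ca²⁺]_in) with z = +2.
= (59.3/2) · log₁₀(1.4/0.00043) = 29.65 · log₁₀(3256)
= 29.65 · (3.5127) = 104.15 mV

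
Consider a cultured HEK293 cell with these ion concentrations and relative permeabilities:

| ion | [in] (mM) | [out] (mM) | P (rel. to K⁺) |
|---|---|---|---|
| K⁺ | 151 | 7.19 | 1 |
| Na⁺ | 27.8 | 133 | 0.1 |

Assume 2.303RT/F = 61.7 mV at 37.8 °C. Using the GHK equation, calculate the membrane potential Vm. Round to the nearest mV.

Vm = 61.7 · log₁₀[(Σ P·[cation]ₒ + Σ P·[anion]ᵢ) / (Σ P·[cation]ᵢ + Σ P·[anion]ₒ)]
Numerator = 1×7.19 + 0.1×133 = 20.49
Denominator = 1×151 + 0.1×27.8 = 153.8
Vm = 61.7 · log₁₀(0.13324) = 61.7 × (-0.8754) = -54.01 mV

-54 mV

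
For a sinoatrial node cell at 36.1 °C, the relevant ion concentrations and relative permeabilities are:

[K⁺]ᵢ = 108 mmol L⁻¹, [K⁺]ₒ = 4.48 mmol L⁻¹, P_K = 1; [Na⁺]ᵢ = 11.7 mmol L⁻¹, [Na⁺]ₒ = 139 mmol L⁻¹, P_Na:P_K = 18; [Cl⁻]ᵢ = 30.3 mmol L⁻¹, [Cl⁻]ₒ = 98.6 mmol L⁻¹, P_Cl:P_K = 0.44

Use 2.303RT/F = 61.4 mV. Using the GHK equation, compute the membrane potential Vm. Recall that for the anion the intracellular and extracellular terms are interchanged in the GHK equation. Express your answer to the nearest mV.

52 mV

Vm = 61.4 · log₁₀[(Σ P·[cation]ₒ + Σ P·[anion]ᵢ) / (Σ P·[cation]ᵢ + Σ P·[anion]ₒ)]
Numerator = 1×4.48 + 18×139 + 0.44×30.3 = 2520
Denominator = 1×108 + 18×11.7 + 0.44×98.6 = 362
Vm = 61.4 · log₁₀(6.9611) = 61.4 × (0.8427) = 51.74 mV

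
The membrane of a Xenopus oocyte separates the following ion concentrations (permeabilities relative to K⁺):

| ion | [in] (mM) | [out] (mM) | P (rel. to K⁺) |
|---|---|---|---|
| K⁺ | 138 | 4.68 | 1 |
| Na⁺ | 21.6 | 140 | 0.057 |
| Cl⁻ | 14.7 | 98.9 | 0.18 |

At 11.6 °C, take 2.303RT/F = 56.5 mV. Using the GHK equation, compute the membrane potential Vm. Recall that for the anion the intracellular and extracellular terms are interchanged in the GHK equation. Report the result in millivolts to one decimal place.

-57.1 mV

Vm = 56.5 · log₁₀[(Σ P·[cation]ₒ + Σ P·[anion]ᵢ) / (Σ P·[cation]ᵢ + Σ P·[anion]ₒ)]
Numerator = 1×4.68 + 0.057×140 + 0.18×14.7 = 15.31
Denominator = 1×138 + 0.057×21.6 + 0.18×98.9 = 157
Vm = 56.5 · log₁₀(0.09747) = 56.5 × (-1.0111) = -57.13 mV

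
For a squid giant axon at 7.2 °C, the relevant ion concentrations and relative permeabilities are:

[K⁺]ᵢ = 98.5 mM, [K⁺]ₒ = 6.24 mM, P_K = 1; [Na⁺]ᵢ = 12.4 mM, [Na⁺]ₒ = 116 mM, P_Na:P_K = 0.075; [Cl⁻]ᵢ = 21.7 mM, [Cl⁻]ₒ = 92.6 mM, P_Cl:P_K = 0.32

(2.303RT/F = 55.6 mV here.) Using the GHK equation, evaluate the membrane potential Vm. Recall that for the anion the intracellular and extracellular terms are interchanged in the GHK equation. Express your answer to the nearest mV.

-43 mV

Vm = 55.6 · log₁₀[(Σ P·[cation]ₒ + Σ P·[anion]ᵢ) / (Σ P·[cation]ᵢ + Σ P·[anion]ₒ)]
Numerator = 1×6.24 + 0.075×116 + 0.32×21.7 = 21.88
Denominator = 1×98.5 + 0.075×12.4 + 0.32×92.6 = 129.1
Vm = 55.6 · log₁₀(0.16956) = 55.6 × (-0.7707) = -42.85 mV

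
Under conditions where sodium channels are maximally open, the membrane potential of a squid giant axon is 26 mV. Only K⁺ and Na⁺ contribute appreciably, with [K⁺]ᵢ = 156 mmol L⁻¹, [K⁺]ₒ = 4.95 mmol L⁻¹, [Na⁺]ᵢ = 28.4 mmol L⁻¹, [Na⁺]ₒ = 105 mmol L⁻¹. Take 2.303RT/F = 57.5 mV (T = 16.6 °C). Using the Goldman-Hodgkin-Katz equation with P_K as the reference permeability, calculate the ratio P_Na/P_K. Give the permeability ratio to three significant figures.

17.8

Let α = P_Na/P_K. GHK: Vm = 57.5·log₁₀[(Kₒ + α·Naₒ)/(Kᵢ + α·Naᵢ)].
10^(Vm/57.5) = 10^(26.0/57.5) = 2.8325
So 2.8325·(Kᵢ + α·Naᵢ) = Kₒ + α·Naₒ → α = (2.8325·156.0 − 4.95) / (105.0 − 2.8325·28.4)
α = (441.9 − 4.95) / (105.0 − 80.44) = 436.9/24.56 = 17.79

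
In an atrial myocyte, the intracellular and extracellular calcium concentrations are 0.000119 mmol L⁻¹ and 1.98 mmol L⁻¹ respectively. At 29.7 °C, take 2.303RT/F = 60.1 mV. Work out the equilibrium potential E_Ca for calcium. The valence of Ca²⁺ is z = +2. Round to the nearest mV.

E = (60.1/z) · log₁₀([Ca²⁺]_out/[Ca²⁺]_in) with z = +2.
= (60.1/2) · log₁₀(1.98/0.000119) = 30.05 · log₁₀(1.664e+04)
= 30.05 · (4.2211) = 126.84 mV

127 mV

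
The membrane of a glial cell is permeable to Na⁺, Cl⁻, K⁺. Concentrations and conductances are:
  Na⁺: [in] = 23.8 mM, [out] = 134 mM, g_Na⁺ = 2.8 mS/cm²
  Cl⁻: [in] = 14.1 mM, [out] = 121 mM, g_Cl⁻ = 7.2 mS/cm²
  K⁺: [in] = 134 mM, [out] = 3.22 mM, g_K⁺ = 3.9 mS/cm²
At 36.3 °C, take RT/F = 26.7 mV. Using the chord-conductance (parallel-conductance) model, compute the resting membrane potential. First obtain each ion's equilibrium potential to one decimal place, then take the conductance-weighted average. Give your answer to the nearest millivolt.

-48 mV

E_Na⁺ = (26.7/1)·ln(134/23.8) = 46.1 mV
E_Cl⁻ = (26.7/-1)·ln(121/14.1) = -57.4 mV
E_K⁺ = (26.7/1)·ln(3.22/134) = -99.5 mV
Vm = (Σ gᵢEᵢ)/(Σ gᵢ) = (2.8·46.1 + 7.2·-57.4 + 3.9·-99.5) / (2.8 + 7.2 + 3.9)
= -672.25 / 13.9 = -48.36 mV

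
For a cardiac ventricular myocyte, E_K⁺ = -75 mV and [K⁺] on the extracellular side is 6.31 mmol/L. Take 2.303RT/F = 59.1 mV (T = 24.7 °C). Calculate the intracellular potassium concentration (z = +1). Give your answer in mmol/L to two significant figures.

120 mmol/L

Nernst: E = (59.1/1) · log₁₀([out]/[in]), so log₁₀([out]/[in]) = -75.0 × 1 / 59.1 = -1.2690.
[out]/[in] = 10^(-1.2690) = 0.05382.
[in] = 6.31 / 0.05382 = 117.2 mmol/L.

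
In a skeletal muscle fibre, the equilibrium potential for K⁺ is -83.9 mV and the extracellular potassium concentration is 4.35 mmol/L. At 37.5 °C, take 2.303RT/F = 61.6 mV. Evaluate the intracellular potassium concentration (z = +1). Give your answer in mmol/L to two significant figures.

Nernst: E = (61.6/1) · log₁₀([out]/[in]), so log₁₀([out]/[in]) = -83.9 × 1 / 61.6 = -1.3620.
[out]/[in] = 10^(-1.3620) = 0.04345.
[in] = 4.35 / 0.04345 = 100.1 mmol/L.

100 mmol/L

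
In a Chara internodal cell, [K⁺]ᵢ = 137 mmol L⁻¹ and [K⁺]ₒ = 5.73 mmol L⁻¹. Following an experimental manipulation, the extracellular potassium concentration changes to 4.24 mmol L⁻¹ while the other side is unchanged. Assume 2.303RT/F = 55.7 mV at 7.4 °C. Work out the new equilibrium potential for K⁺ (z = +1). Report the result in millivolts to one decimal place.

-84.1 mV

After the shift: [K⁺]_out = 4.24, [K⁺]_in = 137 mmol L⁻¹.
E_new = (55.7/1)·log₁₀(4.24/137) = 55.70 · (-1.5094) = -84.07 mV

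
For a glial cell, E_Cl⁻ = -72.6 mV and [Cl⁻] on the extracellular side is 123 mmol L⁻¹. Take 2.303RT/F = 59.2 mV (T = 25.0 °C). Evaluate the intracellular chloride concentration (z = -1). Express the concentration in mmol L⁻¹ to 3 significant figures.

7.30 mmol L⁻¹

Nernst: E = (59.2/-1) · log₁₀([out]/[in]), so log₁₀([out]/[in]) = -72.6 × -1 / 59.2 = 1.2264.
[out]/[in] = 10^(1.2264) = 16.84.
[in] = 123 / 16.84 = 7.304 mmol L⁻¹.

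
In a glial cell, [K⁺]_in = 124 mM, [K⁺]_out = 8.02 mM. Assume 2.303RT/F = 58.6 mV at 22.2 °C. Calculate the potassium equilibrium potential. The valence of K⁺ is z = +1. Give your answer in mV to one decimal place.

-69.7 mV

E = (58.6/z) · log₁₀([K⁺]_out/[K⁺]_in) with z = +1.
= (58.6/1) · log₁₀(8.02/124) = 58.60 · log₁₀(0.06468)
= 58.60 · (-1.1892) = -69.69 mV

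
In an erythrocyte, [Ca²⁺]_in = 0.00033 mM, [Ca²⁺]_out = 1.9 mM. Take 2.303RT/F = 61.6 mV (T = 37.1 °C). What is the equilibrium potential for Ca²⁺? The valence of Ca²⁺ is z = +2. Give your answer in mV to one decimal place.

115.8 mV

E = (61.6/z) · log₁₀([Ca²⁺]_out/[Ca²⁺]_in) with z = +2.
= (61.6/2) · log₁₀(1.9/0.00033) = 30.80 · log₁₀(5758)
= 30.80 · (3.7602) = 115.82 mV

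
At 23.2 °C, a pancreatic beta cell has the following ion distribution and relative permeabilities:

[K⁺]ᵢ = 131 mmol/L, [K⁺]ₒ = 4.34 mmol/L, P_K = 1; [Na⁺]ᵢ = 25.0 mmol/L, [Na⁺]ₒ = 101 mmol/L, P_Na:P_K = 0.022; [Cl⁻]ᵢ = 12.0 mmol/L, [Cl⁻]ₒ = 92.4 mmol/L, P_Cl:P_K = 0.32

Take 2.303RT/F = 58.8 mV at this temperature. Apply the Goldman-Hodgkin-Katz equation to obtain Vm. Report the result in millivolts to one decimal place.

-70.0 mV

Vm = 58.8 · log₁₀[(Σ P·[cation]ₒ + Σ P·[anion]ᵢ) / (Σ P·[cation]ᵢ + Σ P·[anion]ₒ)]
Numerator = 1×4.34 + 0.022×101 + 0.32×12.0 = 10.4
Denominator = 1×131 + 0.022×25.0 + 0.32×92.4 = 161.1
Vm = 58.8 · log₁₀(0.064561) = 58.8 × (-1.1900) = -69.97 mV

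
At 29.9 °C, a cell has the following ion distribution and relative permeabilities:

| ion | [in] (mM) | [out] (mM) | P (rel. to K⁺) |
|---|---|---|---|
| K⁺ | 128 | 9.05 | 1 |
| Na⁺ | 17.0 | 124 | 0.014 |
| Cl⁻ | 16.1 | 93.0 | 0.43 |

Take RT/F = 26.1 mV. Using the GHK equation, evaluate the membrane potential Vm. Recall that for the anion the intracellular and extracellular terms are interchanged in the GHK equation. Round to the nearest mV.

-59 mV

Vm = 26.1 · ln[(Σ P·[cation]ₒ + Σ P·[anion]ᵢ) / (Σ P·[cation]ᵢ + Σ P·[anion]ₒ)]
Numerator = 1×9.05 + 0.014×124 + 0.43×16.1 = 17.71
Denominator = 1×128 + 0.014×17.0 + 0.43×93.0 = 168.2
Vm = 26.1 · ln(0.10527) = 26.1 × (-2.2512) = -58.76 mV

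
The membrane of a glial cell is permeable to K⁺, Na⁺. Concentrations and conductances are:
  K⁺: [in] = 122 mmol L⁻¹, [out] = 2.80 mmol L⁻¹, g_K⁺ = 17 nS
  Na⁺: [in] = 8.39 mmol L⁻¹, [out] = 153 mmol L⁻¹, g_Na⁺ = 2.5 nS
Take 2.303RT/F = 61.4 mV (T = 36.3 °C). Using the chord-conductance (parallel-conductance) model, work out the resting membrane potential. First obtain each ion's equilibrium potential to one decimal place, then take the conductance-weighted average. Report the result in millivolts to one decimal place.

E_K⁺ = (61.4/1)·log₁₀(2.80/122) = -100.6 mV
E_Na⁺ = (61.4/1)·log₁₀(153/8.39) = 77.4 mV
Vm = (Σ gᵢEᵢ)/(Σ gᵢ) = (17·-100.6 + 2.5·77.4) / (17 + 2.5)
= -1516.70 / 19.5 = -77.78 mV

-77.8 mV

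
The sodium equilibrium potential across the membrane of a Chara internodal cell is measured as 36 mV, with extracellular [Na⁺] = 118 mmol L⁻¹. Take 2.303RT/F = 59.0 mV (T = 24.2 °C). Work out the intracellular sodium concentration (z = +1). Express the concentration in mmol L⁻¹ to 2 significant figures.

Nernst: E = (59.0/1) · log₁₀([out]/[in]), so log₁₀([out]/[in]) = 36.0 × 1 / 59.0 = 0.6102.
[out]/[in] = 10^(0.6102) = 4.075.
[in] = 118 / 4.075 = 28.95 mmol L⁻¹.

29 mmol L⁻¹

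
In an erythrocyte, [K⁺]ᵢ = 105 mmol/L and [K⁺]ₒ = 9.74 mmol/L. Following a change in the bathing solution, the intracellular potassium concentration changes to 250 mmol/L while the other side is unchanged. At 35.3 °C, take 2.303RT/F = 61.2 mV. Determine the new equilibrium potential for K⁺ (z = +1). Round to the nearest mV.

After the shift: [K⁺]_out = 9.74, [K⁺]_in = 250 mmol/L.
E_new = (61.2/1)·log₁₀(9.74/250) = 61.20 · (-1.4094) = -86.25 mV

-86 mV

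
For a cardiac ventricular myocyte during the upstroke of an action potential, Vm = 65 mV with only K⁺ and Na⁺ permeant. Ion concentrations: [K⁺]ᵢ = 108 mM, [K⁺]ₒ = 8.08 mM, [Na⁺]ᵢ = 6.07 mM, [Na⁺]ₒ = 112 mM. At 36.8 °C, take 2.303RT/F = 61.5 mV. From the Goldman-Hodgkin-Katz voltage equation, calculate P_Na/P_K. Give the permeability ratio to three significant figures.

Let α = P_Na/P_K. GHK: Vm = 61.5·log₁₀[(Kₒ + α·Naₒ)/(Kᵢ + α·Naᵢ)].
10^(Vm/61.5) = 10^(65.0/61.5) = 11.4
So 11.4·(Kᵢ + α·Naᵢ) = Kₒ + α·Naₒ → α = (11.4·108.0 − 8.08) / (112.0 − 11.4·6.07)
α = (1231 − 8.08) / (112.0 − 69.2) = 1223/42.8 = 28.58

28.6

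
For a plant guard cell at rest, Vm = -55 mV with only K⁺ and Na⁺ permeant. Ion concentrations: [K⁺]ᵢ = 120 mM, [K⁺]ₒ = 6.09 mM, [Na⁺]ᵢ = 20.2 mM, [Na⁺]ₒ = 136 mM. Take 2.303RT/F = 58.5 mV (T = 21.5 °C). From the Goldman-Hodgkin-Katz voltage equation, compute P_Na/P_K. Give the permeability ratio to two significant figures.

Let α = P_Na/P_K. GHK: Vm = 58.5·log₁₀[(Kₒ + α·Naₒ)/(Kᵢ + α·Naᵢ)].
10^(Vm/58.5) = 10^(-55.0/58.5) = 0.11477
So 0.11477·(Kᵢ + α·Naᵢ) = Kₒ + α·Naₒ → α = (0.11477·120.0 − 6.09) / (136.0 − 0.11477·20.2)
α = (13.77 − 6.09) / (136.0 − 2.318) = 7.682/133.7 = 0.05747

0.057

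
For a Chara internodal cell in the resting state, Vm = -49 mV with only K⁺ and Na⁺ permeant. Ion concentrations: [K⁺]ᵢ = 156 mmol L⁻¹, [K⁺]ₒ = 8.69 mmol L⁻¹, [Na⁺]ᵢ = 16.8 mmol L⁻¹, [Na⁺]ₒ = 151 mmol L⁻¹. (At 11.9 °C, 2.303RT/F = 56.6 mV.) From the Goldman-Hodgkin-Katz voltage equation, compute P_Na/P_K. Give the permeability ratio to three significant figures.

Let α = P_Na/P_K. GHK: Vm = 56.6·log₁₀[(Kₒ + α·Naₒ)/(Kᵢ + α·Naᵢ)].
10^(Vm/56.6) = 10^(-49.0/56.6) = 0.13623
So 0.13623·(Kᵢ + α·Naᵢ) = Kₒ + α·Naₒ → α = (0.13623·156.0 − 8.69) / (151.0 − 0.13623·16.8)
α = (21.25 − 8.69) / (151.0 − 2.289) = 12.56/148.7 = 0.08447

0.0845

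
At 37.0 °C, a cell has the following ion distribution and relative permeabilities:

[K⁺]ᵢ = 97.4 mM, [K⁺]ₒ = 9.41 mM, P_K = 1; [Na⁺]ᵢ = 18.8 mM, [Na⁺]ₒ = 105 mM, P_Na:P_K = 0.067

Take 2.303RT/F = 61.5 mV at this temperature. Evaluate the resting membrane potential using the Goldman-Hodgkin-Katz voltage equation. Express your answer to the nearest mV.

Vm = 61.5 · log₁₀[(Σ P·[cation]ₒ + Σ P·[anion]ᵢ) / (Σ P·[cation]ᵢ + Σ P·[anion]ₒ)]
Numerator = 1×9.41 + 0.067×105 = 16.45
Denominator = 1×97.4 + 0.067×18.8 = 98.66
Vm = 61.5 · log₁₀(0.16668) = 61.5 × (-0.7781) = -47.85 mV

-48 mV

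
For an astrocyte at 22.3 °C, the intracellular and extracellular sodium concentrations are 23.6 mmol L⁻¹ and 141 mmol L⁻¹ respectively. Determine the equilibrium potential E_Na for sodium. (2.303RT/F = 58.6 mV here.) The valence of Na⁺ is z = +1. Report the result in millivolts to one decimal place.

E = (58.6/z) · log₁₀([Na⁺]_out/[Na⁺]_in) with z = +1.
= (58.6/1) · log₁₀(141/23.6) = 58.60 · log₁₀(5.975)
= 58.60 · (0.7763) = 45.49 mV

45.5 mV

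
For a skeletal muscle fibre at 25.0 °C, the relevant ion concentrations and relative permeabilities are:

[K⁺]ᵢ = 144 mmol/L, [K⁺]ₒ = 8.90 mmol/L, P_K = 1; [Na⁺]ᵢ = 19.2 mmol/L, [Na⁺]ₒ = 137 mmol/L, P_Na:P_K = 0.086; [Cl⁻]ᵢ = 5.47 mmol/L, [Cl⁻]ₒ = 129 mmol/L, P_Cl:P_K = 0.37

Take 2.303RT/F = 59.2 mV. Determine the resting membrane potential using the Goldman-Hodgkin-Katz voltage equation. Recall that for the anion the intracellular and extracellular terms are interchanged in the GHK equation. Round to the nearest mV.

-55 mV

Vm = 59.2 · log₁₀[(Σ P·[cation]ₒ + Σ P·[anion]ᵢ) / (Σ P·[cation]ᵢ + Σ P·[anion]ₒ)]
Numerator = 1×8.90 + 0.086×137 + 0.37×5.47 = 22.71
Denominator = 1×144 + 0.086×19.2 + 0.37×129 = 193.4
Vm = 59.2 · log₁₀(0.11742) = 59.2 × (-0.9303) = -55.07 mV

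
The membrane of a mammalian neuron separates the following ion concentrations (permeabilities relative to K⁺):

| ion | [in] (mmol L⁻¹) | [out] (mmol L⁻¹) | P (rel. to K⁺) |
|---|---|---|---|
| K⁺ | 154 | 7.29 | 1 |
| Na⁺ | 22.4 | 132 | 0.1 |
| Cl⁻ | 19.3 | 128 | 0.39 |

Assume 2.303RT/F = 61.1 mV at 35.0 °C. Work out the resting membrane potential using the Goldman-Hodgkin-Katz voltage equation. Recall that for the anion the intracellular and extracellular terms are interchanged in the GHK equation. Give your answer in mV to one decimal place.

-53.0 mV

Vm = 61.1 · log₁₀[(Σ P·[cation]ₒ + Σ P·[anion]ᵢ) / (Σ P·[cation]ᵢ + Σ P·[anion]ₒ)]
Numerator = 1×7.29 + 0.1×132 + 0.39×19.3 = 28.02
Denominator = 1×154 + 0.1×22.4 + 0.39×128 = 206.2
Vm = 61.1 · log₁₀(0.1359) = 61.1 × (-0.8668) = -52.96 mV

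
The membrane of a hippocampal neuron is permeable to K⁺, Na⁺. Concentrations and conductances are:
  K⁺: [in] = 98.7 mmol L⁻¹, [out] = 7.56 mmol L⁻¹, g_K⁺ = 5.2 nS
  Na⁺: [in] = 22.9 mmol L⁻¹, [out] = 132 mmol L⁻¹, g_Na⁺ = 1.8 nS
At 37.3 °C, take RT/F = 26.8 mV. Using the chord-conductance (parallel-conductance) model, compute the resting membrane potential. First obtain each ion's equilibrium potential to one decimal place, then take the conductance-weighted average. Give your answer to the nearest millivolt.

-39 mV

E_K⁺ = (26.8/1)·ln(7.56/98.7) = -68.9 mV
E_Na⁺ = (26.8/1)·ln(132/22.9) = 46.9 mV
Vm = (Σ gᵢEᵢ)/(Σ gᵢ) = (5.2·-68.9 + 1.8·46.9) / (5.2 + 1.8)
= -273.86 / 7 = -39.12 mV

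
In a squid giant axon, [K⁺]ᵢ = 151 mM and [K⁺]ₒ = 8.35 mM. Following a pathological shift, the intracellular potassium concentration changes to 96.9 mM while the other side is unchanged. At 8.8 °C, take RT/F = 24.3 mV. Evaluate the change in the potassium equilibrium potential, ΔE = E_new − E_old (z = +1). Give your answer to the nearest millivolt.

E_old = (24.3/1)·ln(8.35/151) = -70.35 mV
E_new = (24.3/1)·ln(8.35/96.9) = -59.57 mV
ΔE = -59.57 − (-70.35) = 10.78 mV

11 mV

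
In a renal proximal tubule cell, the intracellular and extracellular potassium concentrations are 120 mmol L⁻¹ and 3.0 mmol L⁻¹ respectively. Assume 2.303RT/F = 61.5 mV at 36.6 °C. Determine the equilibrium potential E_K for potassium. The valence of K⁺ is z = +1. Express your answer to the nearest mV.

-99 mV

E = (61.5/z) · log₁₀([K⁺]_out/[K⁺]_in) with z = +1.
= (61.5/1) · log₁₀(3.0/120) = 61.50 · log₁₀(0.025)
= 61.50 · (-1.6021) = -98.53 mV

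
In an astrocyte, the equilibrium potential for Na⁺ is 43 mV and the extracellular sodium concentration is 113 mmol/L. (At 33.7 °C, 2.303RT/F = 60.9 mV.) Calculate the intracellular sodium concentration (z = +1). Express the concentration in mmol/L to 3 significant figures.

22.2 mmol/L

Nernst: E = (60.9/1) · log₁₀([out]/[in]), so log₁₀([out]/[in]) = 43.0 × 1 / 60.9 = 0.7061.
[out]/[in] = 10^(0.7061) = 5.082.
[in] = 113 / 5.082 = 22.23 mmol/L.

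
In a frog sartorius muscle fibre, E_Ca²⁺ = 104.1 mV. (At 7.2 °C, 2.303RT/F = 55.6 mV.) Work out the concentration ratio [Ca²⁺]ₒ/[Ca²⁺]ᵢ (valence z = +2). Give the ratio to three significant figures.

5550

log₁₀([out]/[in]) = E·z/(55.6) = 104.1 × 2 / 55.6 = 3.7446
[out]/[in] = 10^(3.7446) = 5554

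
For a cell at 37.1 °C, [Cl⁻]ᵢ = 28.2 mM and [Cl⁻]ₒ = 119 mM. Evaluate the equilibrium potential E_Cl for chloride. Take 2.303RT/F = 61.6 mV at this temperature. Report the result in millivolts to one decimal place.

E = (61.6/z) · log₁₀([Cl⁻]_out/[Cl⁻]_in) with z = -1.
For an anion, dividing by z = -1 reverses the sign.
= (61.6/-1) · log₁₀(119/28.2) = -61.60 · log₁₀(4.22)
= -61.60 · (0.6253) = -38.52 mV

-38.5 mV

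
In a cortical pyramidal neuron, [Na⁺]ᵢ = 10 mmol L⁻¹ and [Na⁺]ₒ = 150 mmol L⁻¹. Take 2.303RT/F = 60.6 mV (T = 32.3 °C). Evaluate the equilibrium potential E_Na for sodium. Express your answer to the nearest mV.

E = (60.6/z) · log₁₀([Na⁺]_out/[Na⁺]_in) with z = +1.
= (60.6/1) · log₁₀(150/10) = 60.60 · log₁₀(15)
= 60.60 · (1.1761) = 71.27 mV

71 mV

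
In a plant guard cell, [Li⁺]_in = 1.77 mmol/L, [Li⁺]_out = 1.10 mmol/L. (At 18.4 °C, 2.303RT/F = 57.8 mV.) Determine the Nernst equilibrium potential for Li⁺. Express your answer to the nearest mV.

E = (57.8/z) · log₁₀([Li⁺]_out/[Li⁺]_in) with z = +1.
= (57.8/1) · log₁₀(1.10/1.77) = 57.80 · log₁₀(0.6215)
= 57.80 · (-0.2066) = -11.94 mV

-12 mV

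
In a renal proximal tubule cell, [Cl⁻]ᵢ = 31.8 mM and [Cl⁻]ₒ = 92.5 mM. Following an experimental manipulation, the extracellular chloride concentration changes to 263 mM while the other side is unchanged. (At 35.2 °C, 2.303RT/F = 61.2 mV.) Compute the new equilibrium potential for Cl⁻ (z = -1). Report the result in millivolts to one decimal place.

-56.2 mV

After the shift: [Cl⁻]_out = 263, [Cl⁻]_in = 31.8 mM.
E_new = (61.2/-1)·log₁₀(263/31.8) = -61.20 · (0.9175) = -56.15 mV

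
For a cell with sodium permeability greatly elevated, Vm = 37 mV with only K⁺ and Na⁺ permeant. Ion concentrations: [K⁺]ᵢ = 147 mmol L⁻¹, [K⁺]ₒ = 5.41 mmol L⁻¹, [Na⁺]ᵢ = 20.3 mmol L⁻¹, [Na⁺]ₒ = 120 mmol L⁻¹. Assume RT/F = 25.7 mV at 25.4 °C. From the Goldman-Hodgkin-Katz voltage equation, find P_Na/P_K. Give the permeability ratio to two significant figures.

Let α = P_Na/P_K. GHK: Vm = 25.7·ln[(Kₒ + α·Naₒ)/(Kᵢ + α·Naᵢ)].
e^(Vm/25.7) = e^(37.0/25.7) = 4.2194
So 4.2194·(Kᵢ + α·Naᵢ) = Kₒ + α·Naₒ → α = (4.2194·147.0 − 5.41) / (120.0 − 4.2194·20.3)
α = (620.2 − 5.41) / (120.0 − 85.65) = 614.8/34.35 = 17.9

18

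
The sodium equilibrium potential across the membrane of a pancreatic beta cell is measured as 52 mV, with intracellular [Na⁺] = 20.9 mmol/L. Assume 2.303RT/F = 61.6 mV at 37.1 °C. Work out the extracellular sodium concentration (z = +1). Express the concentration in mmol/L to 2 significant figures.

150 mmol/L

Nernst: E = (61.6/1) · log₁₀([out]/[in]), so log₁₀([out]/[in]) = 52.0 × 1 / 61.6 = 0.8442.
[out]/[in] = 10^(0.8442) = 6.985.
[out] = 6.985 × 20.9 = 146 mmol/L.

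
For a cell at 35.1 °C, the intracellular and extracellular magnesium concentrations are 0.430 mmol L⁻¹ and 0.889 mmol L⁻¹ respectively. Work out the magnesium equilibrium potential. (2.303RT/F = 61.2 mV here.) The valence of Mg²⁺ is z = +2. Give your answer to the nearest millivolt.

10 mV

E = (61.2/z) · log₁₀([Mg²⁺]_out/[Mg²⁺]_in) with z = +2.
= (61.2/2) · log₁₀(0.889/0.430) = 30.60 · log₁₀(2.067)
= 30.60 · (0.3154) = 9.65 mV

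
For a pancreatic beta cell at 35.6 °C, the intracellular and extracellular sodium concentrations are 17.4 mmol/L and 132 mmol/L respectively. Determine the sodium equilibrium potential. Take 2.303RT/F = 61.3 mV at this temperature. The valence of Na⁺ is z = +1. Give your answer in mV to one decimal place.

53.9 mV

E = (61.3/z) · log₁₀([Na⁺]_out/[Na⁺]_in) with z = +1.
= (61.3/1) · log₁₀(132/17.4) = 61.30 · log₁₀(7.586)
= 61.30 · (0.8800) = 53.95 mV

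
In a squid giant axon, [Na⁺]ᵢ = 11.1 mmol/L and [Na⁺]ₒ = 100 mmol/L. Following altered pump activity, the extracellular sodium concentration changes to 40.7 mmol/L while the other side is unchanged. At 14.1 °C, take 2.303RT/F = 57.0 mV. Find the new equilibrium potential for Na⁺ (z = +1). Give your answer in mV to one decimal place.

32.2 mV

After the shift: [Na⁺]_out = 40.7, [Na⁺]_in = 11.1 mmol/L.
E_new = (57.0/1)·log₁₀(40.7/11.1) = 57.00 · (0.5643) = 32.16 mV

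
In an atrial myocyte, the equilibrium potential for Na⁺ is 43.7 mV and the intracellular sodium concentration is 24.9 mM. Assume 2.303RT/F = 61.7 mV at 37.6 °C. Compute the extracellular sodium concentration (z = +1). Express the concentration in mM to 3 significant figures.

127 mM

Nernst: E = (61.7/1) · log₁₀([out]/[in]), so log₁₀([out]/[in]) = 43.7 × 1 / 61.7 = 0.7083.
[out]/[in] = 10^(0.7083) = 5.108.
[out] = 5.108 × 24.9 = 127.2 mM.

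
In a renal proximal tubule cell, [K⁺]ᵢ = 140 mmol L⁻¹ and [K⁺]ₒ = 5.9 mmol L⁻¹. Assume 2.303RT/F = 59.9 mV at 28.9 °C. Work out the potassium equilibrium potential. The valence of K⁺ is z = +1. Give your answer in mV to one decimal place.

-82.4 mV

E = (59.9/z) · log₁₀([K⁺]_out/[K⁺]_in) with z = +1.
= (59.9/1) · log₁₀(5.9/140) = 59.90 · log₁₀(0.04214)
= 59.90 · (-1.3753) = -82.38 mV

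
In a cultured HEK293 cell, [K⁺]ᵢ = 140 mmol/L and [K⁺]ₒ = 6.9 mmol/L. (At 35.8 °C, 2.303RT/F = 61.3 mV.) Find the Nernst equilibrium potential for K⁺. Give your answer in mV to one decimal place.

-80.1 mV

E = (61.3/z) · log₁₀([K⁺]_out/[K⁺]_in) with z = +1.
= (61.3/1) · log₁₀(6.9/140) = 61.30 · log₁₀(0.04929)
= 61.30 · (-1.3073) = -80.14 mV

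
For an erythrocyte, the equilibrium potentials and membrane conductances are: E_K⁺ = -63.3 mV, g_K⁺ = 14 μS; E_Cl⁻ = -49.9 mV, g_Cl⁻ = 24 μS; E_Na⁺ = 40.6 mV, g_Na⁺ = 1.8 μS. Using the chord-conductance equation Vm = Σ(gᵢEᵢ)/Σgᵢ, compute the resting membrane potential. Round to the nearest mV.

Σ gᵢEᵢ = 14·(-63.3) + 24·(-49.9) + 1.8·(40.6) = -2010.72
Σ gᵢ = 14 + 24 + 1.8 = 39.8
Vm = -2010.72 / 39.8 = -50.52 mV

-51 mV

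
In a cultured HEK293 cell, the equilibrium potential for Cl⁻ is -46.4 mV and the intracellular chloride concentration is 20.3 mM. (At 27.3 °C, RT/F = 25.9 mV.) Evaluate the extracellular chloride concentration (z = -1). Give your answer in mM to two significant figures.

Nernst: E = (25.9/-1) · ln([out]/[in]), so ln([out]/[in]) = -46.4 × -1 / 25.9 = 1.7915.
[out]/[in] = e^(1.7915) = 5.998.
[out] = 5.998 × 20.3 = 121.8 mM.

120 mM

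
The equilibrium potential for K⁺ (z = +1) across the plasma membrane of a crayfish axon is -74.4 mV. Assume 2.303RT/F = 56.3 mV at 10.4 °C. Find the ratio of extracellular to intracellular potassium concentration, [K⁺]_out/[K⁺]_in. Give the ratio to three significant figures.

0.0477

log₁₀([out]/[in]) = E·z/(56.3) = -74.4 × 1 / 56.3 = -1.3215
[out]/[in] = 10^(-1.3215) = 0.0477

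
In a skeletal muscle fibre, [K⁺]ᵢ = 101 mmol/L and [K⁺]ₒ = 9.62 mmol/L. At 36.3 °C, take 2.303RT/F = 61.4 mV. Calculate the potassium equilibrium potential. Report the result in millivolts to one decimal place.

-62.7 mV

E = (61.4/z) · log₁₀([K⁺]_out/[K⁺]_in) with z = +1.
= (61.4/1) · log₁₀(9.62/101) = 61.40 · log₁₀(0.09525)
= 61.40 · (-1.0211) = -62.70 mV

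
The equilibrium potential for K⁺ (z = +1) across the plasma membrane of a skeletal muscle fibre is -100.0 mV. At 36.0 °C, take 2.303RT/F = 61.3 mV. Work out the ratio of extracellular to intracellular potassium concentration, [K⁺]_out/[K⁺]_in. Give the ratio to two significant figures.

0.023

log₁₀([out]/[in]) = E·z/(61.3) = -100.0 × 1 / 61.3 = -1.6313
[out]/[in] = 10^(-1.6313) = 0.02337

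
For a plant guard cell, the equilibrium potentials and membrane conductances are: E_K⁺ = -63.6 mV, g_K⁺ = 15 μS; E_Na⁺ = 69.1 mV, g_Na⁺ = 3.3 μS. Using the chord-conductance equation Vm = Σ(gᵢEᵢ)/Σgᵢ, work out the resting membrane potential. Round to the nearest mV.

Σ gᵢEᵢ = 15·(-63.6) + 3.3·(69.1) = -725.97
Σ gᵢ = 15 + 3.3 = 18.3
Vm = -725.97 / 18.3 = -39.67 mV

-40 mV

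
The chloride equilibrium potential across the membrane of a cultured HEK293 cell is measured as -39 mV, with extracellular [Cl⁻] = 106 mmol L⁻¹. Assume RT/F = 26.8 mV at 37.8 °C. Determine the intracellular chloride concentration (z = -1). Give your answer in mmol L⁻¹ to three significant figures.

24.7 mmol L⁻¹

Nernst: E = (26.8/-1) · ln([out]/[in]), so ln([out]/[in]) = -39.0 × -1 / 26.8 = 1.4552.
[out]/[in] = e^(1.4552) = 4.285.
[in] = 106 / 4.285 = 24.73 mmol L⁻¹.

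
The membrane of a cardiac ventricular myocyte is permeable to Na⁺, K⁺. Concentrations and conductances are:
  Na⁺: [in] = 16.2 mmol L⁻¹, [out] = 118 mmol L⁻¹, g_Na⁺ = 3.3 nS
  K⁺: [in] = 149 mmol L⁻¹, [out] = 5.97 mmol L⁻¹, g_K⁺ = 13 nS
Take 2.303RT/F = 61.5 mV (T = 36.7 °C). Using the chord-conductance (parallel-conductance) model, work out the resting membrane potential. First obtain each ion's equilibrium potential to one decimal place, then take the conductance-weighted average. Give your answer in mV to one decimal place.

-57.8 mV

E_Na⁺ = (61.5/1)·log₁₀(118/16.2) = 53.0 mV
E_K⁺ = (61.5/1)·log₁₀(5.97/149) = -85.9 mV
Vm = (Σ gᵢEᵢ)/(Σ gᵢ) = (3.3·53.0 + 13·-85.9) / (3.3 + 13)
= -941.80 / 16.3 = -57.78 mV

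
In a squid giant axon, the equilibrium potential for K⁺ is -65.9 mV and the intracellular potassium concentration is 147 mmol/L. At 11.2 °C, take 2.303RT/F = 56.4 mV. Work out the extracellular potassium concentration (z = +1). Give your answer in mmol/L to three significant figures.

Nernst: E = (56.4/1) · log₁₀([out]/[in]), so log₁₀([out]/[in]) = -65.9 × 1 / 56.4 = -1.1684.
[out]/[in] = 10^(-1.1684) = 0.06785.
[out] = 0.06785 × 147 = 9.974 mmol/L.

9.97 mmol/L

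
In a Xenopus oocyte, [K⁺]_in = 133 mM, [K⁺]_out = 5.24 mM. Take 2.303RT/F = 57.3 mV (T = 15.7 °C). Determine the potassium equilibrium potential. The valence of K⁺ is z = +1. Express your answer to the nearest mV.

-80 mV

E = (57.3/z) · log₁₀([K⁺]_out/[K⁺]_in) with z = +1.
= (57.3/1) · log₁₀(5.24/133) = 57.30 · log₁₀(0.0394)
= 57.30 · (-1.4045) = -80.48 mV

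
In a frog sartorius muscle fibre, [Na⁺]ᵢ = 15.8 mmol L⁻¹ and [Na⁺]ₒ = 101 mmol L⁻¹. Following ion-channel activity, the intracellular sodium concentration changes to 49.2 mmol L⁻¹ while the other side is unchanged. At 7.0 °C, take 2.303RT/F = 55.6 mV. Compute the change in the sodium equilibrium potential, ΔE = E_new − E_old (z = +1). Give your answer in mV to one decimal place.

E_old = (55.6/1)·log₁₀(101/15.8) = 44.79 mV
E_new = (55.6/1)·log₁₀(101/49.2) = 17.37 mV
ΔE = 17.37 − (44.79) = -27.43 mV

-27.4 mV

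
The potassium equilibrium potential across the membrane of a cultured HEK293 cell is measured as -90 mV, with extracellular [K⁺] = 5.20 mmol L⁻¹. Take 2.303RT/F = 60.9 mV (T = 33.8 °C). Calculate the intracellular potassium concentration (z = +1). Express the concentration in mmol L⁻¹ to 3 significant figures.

156 mmol L⁻¹

Nernst: E = (60.9/1) · log₁₀([out]/[in]), so log₁₀([out]/[in]) = -90.0 × 1 / 60.9 = -1.4778.
[out]/[in] = 10^(-1.4778) = 0.03328.
[in] = 5.20 / 0.03328 = 156.3 mmol L⁻¹.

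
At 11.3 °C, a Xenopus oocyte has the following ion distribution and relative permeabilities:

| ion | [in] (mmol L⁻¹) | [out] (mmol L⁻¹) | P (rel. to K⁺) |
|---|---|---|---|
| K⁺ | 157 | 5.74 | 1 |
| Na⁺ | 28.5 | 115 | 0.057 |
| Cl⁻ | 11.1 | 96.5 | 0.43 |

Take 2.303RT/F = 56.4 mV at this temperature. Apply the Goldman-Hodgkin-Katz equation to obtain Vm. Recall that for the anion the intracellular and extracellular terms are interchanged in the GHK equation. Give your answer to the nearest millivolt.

Vm = 56.4 · log₁₀[(Σ P·[cation]ₒ + Σ P·[anion]ᵢ) / (Σ P·[cation]ᵢ + Σ P·[anion]ₒ)]
Numerator = 1×5.74 + 0.057×115 + 0.43×11.1 = 17.07
Denominator = 1×157 + 0.057×28.5 + 0.43×96.5 = 200.1
Vm = 56.4 · log₁₀(0.085289) = 56.4 × (-1.0691) = -60.30 mV

-60 mV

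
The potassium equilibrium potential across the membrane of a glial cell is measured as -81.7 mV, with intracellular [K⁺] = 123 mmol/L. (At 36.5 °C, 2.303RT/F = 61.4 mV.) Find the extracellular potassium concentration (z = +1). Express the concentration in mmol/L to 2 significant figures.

5.7 mmol/L

Nernst: E = (61.4/1) · log₁₀([out]/[in]), so log₁₀([out]/[in]) = -81.7 × 1 / 61.4 = -1.3306.
[out]/[in] = 10^(-1.3306) = 0.04671.
[out] = 0.04671 × 123 = 5.745 mmol/L.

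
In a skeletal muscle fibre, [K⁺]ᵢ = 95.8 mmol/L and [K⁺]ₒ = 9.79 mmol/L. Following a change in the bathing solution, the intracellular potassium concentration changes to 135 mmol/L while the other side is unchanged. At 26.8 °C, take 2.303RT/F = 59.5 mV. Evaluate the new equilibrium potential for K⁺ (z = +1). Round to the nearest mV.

After the shift: [K⁺]_out = 9.79, [K⁺]_in = 135 mmol/L.
E_new = (59.5/1)·log₁₀(9.79/135) = 59.50 · (-1.1396) = -67.80 mV

-68 mV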